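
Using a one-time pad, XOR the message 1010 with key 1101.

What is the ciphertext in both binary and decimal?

Step 1: Write out the XOR operation bit by bit:
  Message: 1010
  Key:     1101
  XOR:     0111
Step 2: Convert to decimal: 0111 = 7.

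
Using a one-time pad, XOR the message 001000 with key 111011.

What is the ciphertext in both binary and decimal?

Step 1: Write out the XOR operation bit by bit:
  Message: 001000
  Key:     111011
  XOR:     110011
Step 2: Convert to decimal: 110011 = 51.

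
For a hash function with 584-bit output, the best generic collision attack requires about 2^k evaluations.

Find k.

Step 1: The hash has a 584-bit output.
Step 2: Collision resistance means it should be infeasible to find any x != y with h(x) = h(y).
By the birthday bound, a generic collision search succeeds after about sqrt(2^584) = 2^(584/2) = 2^292 evaluations.
Step 3: Security level = 292 bits.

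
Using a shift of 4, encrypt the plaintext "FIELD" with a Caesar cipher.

Step 1: For each letter, shift forward by 4 positions (mod 26).
  F (position 5) -> position (5+4) mod 26 = 9 -> J
  I (position 8) -> position (8+4) mod 26 = 12 -> M
  E (position 4) -> position (4+4) mod 26 = 8 -> I
  L (position 11) -> position (11+4) mod 26 = 15 -> P
  D (position 3) -> position (3+4) mod 26 = 7 -> H
Result: JMIPH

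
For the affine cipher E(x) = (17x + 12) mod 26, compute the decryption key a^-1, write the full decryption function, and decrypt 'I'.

Step 1: Find a^-1, the modular inverse of 17 mod 26.
Step 2: We need 17 * a^-1 = 1 (mod 26).
Step 3: 17 * 23 = 391 = 15 * 26 + 1, so a^-1 = 23.
Step 4: D(y) = 23(y - 12) mod 26.
Step 5: Apply to 'I' (y = 8): D(8) = 23 * (8 - 12) mod 26 = 23 * -4 mod 26 = 12 -> 'M'.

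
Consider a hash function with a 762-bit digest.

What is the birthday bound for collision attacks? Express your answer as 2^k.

Step 1: The birthday paradox gives collision probability ~50% after sqrt(2^n) = 2^(n/2) hashes.
Step 2: For 762-bit output: 2^(762/2) = 2^381.
Step 3: Approximately 2^381 hash computations needed.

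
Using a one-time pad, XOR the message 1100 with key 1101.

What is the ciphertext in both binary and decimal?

Step 1: Write out the XOR operation bit by bit:
  Message: 1100
  Key:     1101
  XOR:     0001
Step 2: Convert to decimal: 0001 = 1.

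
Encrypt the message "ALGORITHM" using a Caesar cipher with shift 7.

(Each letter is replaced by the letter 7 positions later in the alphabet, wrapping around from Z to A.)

Step 1: For each letter, shift forward by 7 positions (mod 26).
  A (position 0) -> position (0+7) mod 26 = 7 -> H
  L (position 11) -> position (11+7) mod 26 = 18 -> S
  G (position 6) -> position (6+7) mod 26 = 13 -> N
  O (position 14) -> position (14+7) mod 26 = 21 -> V
  R (position 17) -> position (17+7) mod 26 = 24 -> Y
  I (position 8) -> position (8+7) mod 26 = 15 -> P
  T (position 19) -> position (19+7) mod 26 = 0 -> A
  H (position 7) -> position (7+7) mod 26 = 14 -> O
  M (position 12) -> position (12+7) mod 26 = 19 -> T
Result: HSNVYPAOT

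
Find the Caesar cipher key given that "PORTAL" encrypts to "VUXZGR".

Step 1: Compare first letters: P (position 15) -> V (position 21).
Step 2: Shift = (21 - 15) mod 26 = 6.
The shift value is 6.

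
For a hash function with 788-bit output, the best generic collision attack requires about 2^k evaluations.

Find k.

Step 1: The hash has a 788-bit output.
Step 2: Collision resistance means it should be infeasible to find any x != y with h(x) = h(y).
By the birthday bound, a generic collision search succeeds after about sqrt(2^788) = 2^(788/2) = 2^394 evaluations.
Step 3: Security level = 394 bits.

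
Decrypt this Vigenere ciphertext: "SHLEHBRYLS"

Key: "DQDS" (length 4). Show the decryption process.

Step 1: Key 'DQDS' has length 4. Extended key: DQDSDQDSDQ
Step 2: Decrypt each position:
  S(18) - D(3) = 15 = P
  H(7) - Q(16) = 17 = R
  L(11) - D(3) = 8 = I
  E(4) - S(18) = 12 = M
  H(7) - D(3) = 4 = E
  B(1) - Q(16) = 11 = L
  R(17) - D(3) = 14 = O
  Y(24) - S(18) = 6 = G
  L(11) - D(3) = 8 = I
  S(18) - Q(16) = 2 = C
Plaintext: PRIMELOGIC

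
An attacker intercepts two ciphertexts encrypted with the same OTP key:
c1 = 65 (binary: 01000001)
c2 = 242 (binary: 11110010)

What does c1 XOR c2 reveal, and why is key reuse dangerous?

Step 1: c1 XOR c2 = (m1 XOR k) XOR (m2 XOR k).
Step 2: By XOR associativity/commutativity: = m1 XOR m2 XOR k XOR k = m1 XOR m2.
Step 3: 01000001 XOR 11110010 = 10110011 = 179.
Step 4: The key cancels out! An attacker learns m1 XOR m2 = 179, revealing the relationship between plaintexts.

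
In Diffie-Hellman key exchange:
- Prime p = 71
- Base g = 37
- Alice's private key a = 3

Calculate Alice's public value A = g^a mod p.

Step 1: A = g^a mod p = 37^3 mod 71.
  37^1 mod 71 = 37
  37^2 mod 71 = (37 * 37) mod 71 = 20
  37^3 mod 71 = (20 * 37) mod 71 = 30
Result: A = 30.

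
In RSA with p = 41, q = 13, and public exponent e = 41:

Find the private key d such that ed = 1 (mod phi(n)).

Step 1: n = 41 * 13 = 533.
Step 2: phi(n) = 40 * 12 = 480.
Step 3: Find d such that 41 * d = 1 (mod 480).
Step 4: d = 41^(-1) mod 480 = 281.
Verification: 41 * 281 = 11521 = 24 * 480 + 1.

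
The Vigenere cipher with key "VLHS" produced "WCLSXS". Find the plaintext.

Step 1: Extend key: VLHSVL
Step 2: Decrypt each letter (c - k) mod 26:
  W(22) - V(21) = (22-21) mod 26 = 1 = B
  C(2) - L(11) = (2-11) mod 26 = 17 = R
  L(11) - H(7) = (11-7) mod 26 = 4 = E
  S(18) - S(18) = (18-18) mod 26 = 0 = A
  X(23) - V(21) = (23-21) mod 26 = 2 = C
  S(18) - L(11) = (18-11) mod 26 = 7 = H
Plaintext: BREACH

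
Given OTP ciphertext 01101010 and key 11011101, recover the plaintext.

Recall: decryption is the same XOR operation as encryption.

Step 1: XOR ciphertext with key:
  Ciphertext: 01101010
  Key:        11011101
  XOR:        10110111
Step 2: Plaintext = 10110111 = 183 in decimal.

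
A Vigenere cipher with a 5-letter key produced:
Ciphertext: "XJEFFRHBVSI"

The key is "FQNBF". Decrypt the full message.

Step 1: Key 'FQNBF' has length 5. Extended key: FQNBFFQNBFF
Step 2: Decrypt each position:
  X(23) - F(5) = 18 = S
  J(9) - Q(16) = 19 = T
  E(4) - N(13) = 17 = R
  F(5) - B(1) = 4 = E
  F(5) - F(5) = 0 = A
  R(17) - F(5) = 12 = M
  H(7) - Q(16) = 17 = R
  B(1) - N(13) = 14 = O
  V(21) - B(1) = 20 = U
  S(18) - F(5) = 13 = N
  I(8) - F(5) = 3 = D
Plaintext: STREAMROUND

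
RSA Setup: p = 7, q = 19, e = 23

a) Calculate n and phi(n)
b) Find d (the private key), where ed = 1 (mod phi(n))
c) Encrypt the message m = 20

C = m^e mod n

Step 1: n = 7 * 19 = 133.
Step 2: phi(n) = (7-1)(19-1) = 6 * 18 = 108.
Step 3: Find d = 23^(-1) mod 108 = 47.
  Verify: 23 * 47 = 1081 = 1 (mod 108).
Step 4: C = 20^23 mod 133 = 20.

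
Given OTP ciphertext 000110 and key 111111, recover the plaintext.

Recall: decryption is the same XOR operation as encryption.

Step 1: XOR ciphertext with key:
  Ciphertext: 000110
  Key:        111111
  XOR:        111001
Step 2: Plaintext = 111001 = 57 in decimal.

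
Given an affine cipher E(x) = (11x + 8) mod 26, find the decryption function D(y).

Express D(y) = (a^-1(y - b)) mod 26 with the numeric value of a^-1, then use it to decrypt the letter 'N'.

Step 1: Find a^-1, the modular inverse of 11 mod 26.
Step 2: We need 11 * a^-1 = 1 (mod 26).
Step 3: 11 * 19 = 209 = 8 * 26 + 1, so a^-1 = 19.
Step 4: D(y) = 19(y - 8) mod 26.
Step 5: Apply to 'N' (y = 13): D(13) = 19 * (13 - 8) mod 26 = 19 * 5 mod 26 = 17 -> 'R'.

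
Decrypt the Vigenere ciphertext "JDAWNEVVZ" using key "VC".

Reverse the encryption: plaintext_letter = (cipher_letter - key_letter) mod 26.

Step 1: Extend key: VCVCVCVCV
Step 2: Decrypt each letter (c - k) mod 26:
  J(9) - V(21) = (9-21) mod 26 = 14 = O
  D(3) - C(2) = (3-2) mod 26 = 1 = B
  A(0) - V(21) = (0-21) mod 26 = 5 = F
  W(22) - C(2) = (22-2) mod 26 = 20 = U
  N(13) - V(21) = (13-21) mod 26 = 18 = S
  E(4) - C(2) = (4-2) mod 26 = 2 = C
  V(21) - V(21) = (21-21) mod 26 = 0 = A
  V(21) - C(2) = (21-2) mod 26 = 19 = T
  Z(25) - V(21) = (25-21) mod 26 = 4 = E
Plaintext: OBFUSCATE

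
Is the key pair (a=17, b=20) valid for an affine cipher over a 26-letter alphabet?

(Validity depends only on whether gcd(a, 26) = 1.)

Step 1: Compute gcd(17, 26).
Step 2: gcd(17, 26) = 1.
Since gcd = 1, 17 is coprime with 26, so it is a valid key.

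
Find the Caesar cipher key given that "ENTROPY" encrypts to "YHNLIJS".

Step 1: Compare first letters: E (position 4) -> Y (position 24).
Step 2: Shift = (24 - 4) mod 26 = 20.
The shift value is 20.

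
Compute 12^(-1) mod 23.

Step 1: We need x such that 12 * x = 1 (mod 23).
Step 2: Using the extended Euclidean algorithm or trial:
  12 * 2 = 24 = 1 * 23 + 1.
Step 3: Since 24 mod 23 = 1, the inverse is x = 2.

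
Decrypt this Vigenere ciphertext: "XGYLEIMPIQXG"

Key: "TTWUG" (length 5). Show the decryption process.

Step 1: Key 'TTWUG' has length 5. Extended key: TTWUGTTWUGTT
Step 2: Decrypt each position:
  X(23) - T(19) = 4 = E
  G(6) - T(19) = 13 = N
  Y(24) - W(22) = 2 = C
  L(11) - U(20) = 17 = R
  E(4) - G(6) = 24 = Y
  I(8) - T(19) = 15 = P
  M(12) - T(19) = 19 = T
  P(15) - W(22) = 19 = T
  I(8) - U(20) = 14 = O
  Q(16) - G(6) = 10 = K
  X(23) - T(19) = 4 = E
  G(6) - T(19) = 13 = N
Plaintext: ENCRYPTTOKEN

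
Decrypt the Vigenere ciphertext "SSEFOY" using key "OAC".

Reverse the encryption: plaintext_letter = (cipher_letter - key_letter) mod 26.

Step 1: Extend key: OACOAC
Step 2: Decrypt each letter (c - k) mod 26:
  S(18) - O(14) = (18-14) mod 26 = 4 = E
  S(18) - A(0) = (18-0) mod 26 = 18 = S
  E(4) - C(2) = (4-2) mod 26 = 2 = C
  F(5) - O(14) = (5-14) mod 26 = 17 = R
  O(14) - A(0) = (14-0) mod 26 = 14 = O
  Y(24) - C(2) = (24-2) mod 26 = 22 = W
Plaintext: ESCROW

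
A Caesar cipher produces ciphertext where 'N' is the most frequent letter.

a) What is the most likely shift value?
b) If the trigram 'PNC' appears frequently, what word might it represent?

Step 1: In English, 'E' is the most frequent letter (12.7%).
Step 2: The most frequent ciphertext letter is 'N' (position 13).
Step 3: Shift = (13 - 4) mod 26 = 9.
Step 4: Decrypt 'PNC' by shifting back 9:
  P -> G
  N -> E
  C -> T
Step 5: 'PNC' decrypts to 'GET'.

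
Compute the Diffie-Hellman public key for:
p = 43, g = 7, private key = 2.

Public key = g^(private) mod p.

Step 1: A = g^a mod p = 7^2 mod 43.
  7^1 mod 43 = 7
  7^2 mod 43 = (7 * 7) mod 43 = 6
Result: A = 6.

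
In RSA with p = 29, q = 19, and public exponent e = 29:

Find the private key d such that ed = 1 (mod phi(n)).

Step 1: n = 29 * 19 = 551.
Step 2: phi(n) = 28 * 18 = 504.
Step 3: Find d such that 29 * d = 1 (mod 504).
Step 4: d = 29^(-1) mod 504 = 365.
Verification: 29 * 365 = 10585 = 21 * 504 + 1.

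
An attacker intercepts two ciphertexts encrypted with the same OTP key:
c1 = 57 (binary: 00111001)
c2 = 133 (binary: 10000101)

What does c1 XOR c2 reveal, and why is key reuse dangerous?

Step 1: c1 XOR c2 = (m1 XOR k) XOR (m2 XOR k).
Step 2: By XOR associativity/commutativity: = m1 XOR m2 XOR k XOR k = m1 XOR m2.
Step 3: 00111001 XOR 10000101 = 10111100 = 188.
Step 4: The key cancels out! An attacker learns m1 XOR m2 = 188, revealing the relationship between plaintexts.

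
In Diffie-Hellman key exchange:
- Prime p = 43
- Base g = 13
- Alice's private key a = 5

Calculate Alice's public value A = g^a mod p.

Step 1: A = g^a mod p = 13^5 mod 43.
  13^1 mod 43 = 13
  13^2 mod 43 = (13 * 13) mod 43 = 40
  13^3 mod 43 = (40 * 13) mod 43 = 4
  13^4 mod 43 = (4 * 13) mod 43 = 9
  13^5 mod 43 = (9 * 13) mod 43 = 31
Result: A = 31.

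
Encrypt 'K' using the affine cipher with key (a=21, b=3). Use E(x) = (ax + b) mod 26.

Step 1: Convert 'K' to number: x = 10.
Step 2: E(10) = (21 * 10 + 3) mod 26 = 213 mod 26 = 5.
Step 3: Convert 5 back to letter: F.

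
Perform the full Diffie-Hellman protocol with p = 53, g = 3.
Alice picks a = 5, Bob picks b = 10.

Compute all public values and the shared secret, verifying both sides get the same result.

Step 1: A = g^a mod p = 3^5 mod 53 = 31.
Step 2: B = g^b mod p = 3^10 mod 53 = 7.
Step 3: Alice computes s = B^a mod p = 7^5 mod 53 = 6.
Step 4: Bob computes s = A^b mod p = 31^10 mod 53 = 6.
Both sides agree: shared secret = 6.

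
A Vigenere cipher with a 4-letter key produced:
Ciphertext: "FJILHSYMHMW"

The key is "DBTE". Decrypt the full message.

Step 1: Key 'DBTE' has length 4. Extended key: DBTEDBTEDBT
Step 2: Decrypt each position:
  F(5) - D(3) = 2 = C
  J(9) - B(1) = 8 = I
  I(8) - T(19) = 15 = P
  L(11) - E(4) = 7 = H
  H(7) - D(3) = 4 = E
  S(18) - B(1) = 17 = R
  Y(24) - T(19) = 5 = F
  M(12) - E(4) = 8 = I
  H(7) - D(3) = 4 = E
  M(12) - B(1) = 11 = L
  W(22) - T(19) = 3 = D
Plaintext: CIPHERFIELD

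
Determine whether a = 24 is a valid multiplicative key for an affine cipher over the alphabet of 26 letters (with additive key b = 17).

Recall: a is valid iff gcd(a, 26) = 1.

Step 1: Compute gcd(24, 26).
Step 2: gcd(24, 26) = 2.
Since gcd = 2 != 1, 24 shares a common factor with 26, so it cannot be used.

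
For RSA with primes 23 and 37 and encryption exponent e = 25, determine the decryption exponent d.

Step 1: n = 23 * 37 = 851.
Step 2: phi(n) = 22 * 36 = 792.
Step 3: Find d such that 25 * d = 1 (mod 792).
Step 4: d = 25^(-1) mod 792 = 697.
Verification: 25 * 697 = 17425 = 22 * 792 + 1.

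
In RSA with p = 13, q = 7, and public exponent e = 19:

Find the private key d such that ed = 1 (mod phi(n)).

Step 1: n = 13 * 7 = 91.
Step 2: phi(n) = 12 * 6 = 72.
Step 3: Find d such that 19 * d = 1 (mod 72).
Step 4: d = 19^(-1) mod 72 = 19.
Verification: 19 * 19 = 361 = 5 * 72 + 1.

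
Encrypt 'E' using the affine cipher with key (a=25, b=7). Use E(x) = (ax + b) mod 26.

Step 1: Convert 'E' to number: x = 4.
Step 2: E(4) = (25 * 4 + 7) mod 26 = 107 mod 26 = 3.
Step 3: Convert 3 back to letter: D.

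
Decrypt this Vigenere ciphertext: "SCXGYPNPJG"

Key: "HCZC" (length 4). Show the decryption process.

Step 1: Key 'HCZC' has length 4. Extended key: HCZCHCZCHC
Step 2: Decrypt each position:
  S(18) - H(7) = 11 = L
  C(2) - C(2) = 0 = A
  X(23) - Z(25) = 24 = Y
  G(6) - C(2) = 4 = E
  Y(24) - H(7) = 17 = R
  P(15) - C(2) = 13 = N
  N(13) - Z(25) = 14 = O
  P(15) - C(2) = 13 = N
  J(9) - H(7) = 2 = C
  G(6) - C(2) = 4 = E
Plaintext: LAYERNONCE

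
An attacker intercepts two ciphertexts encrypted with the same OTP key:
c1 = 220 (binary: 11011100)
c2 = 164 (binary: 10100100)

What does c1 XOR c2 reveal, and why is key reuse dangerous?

Step 1: c1 XOR c2 = (m1 XOR k) XOR (m2 XOR k).
Step 2: By XOR associativity/commutativity: = m1 XOR m2 XOR k XOR k = m1 XOR m2.
Step 3: 11011100 XOR 10100100 = 01111000 = 120.
Step 4: The key cancels out! An attacker learns m1 XOR m2 = 120, revealing the relationship between plaintexts.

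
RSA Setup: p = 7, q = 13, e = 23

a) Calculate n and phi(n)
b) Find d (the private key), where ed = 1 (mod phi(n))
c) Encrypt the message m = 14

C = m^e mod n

Step 1: n = 7 * 13 = 91.
Step 2: phi(n) = (7-1)(13-1) = 6 * 12 = 72.
Step 3: Find d = 23^(-1) mod 72 = 47.
  Verify: 23 * 47 = 1081 = 1 (mod 72).
Step 4: C = 14^23 mod 91 = 14.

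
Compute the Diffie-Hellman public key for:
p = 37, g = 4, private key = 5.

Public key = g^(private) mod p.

Step 1: A = g^a mod p = 4^5 mod 37.
  4^1 mod 37 = 4
  4^2 mod 37 = (4 * 4) mod 37 = 16
  4^3 mod 37 = (16 * 4) mod 37 = 27
  4^4 mod 37 = (27 * 4) mod 37 = 34
  4^5 mod 37 = (34 * 4) mod 37 = 25
Result: A = 25.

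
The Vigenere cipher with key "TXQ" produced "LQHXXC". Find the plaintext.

Step 1: Extend key: TXQTXQ
Step 2: Decrypt each letter (c - k) mod 26:
  L(11) - T(19) = (11-19) mod 26 = 18 = S
  Q(16) - X(23) = (16-23) mod 26 = 19 = T
  H(7) - Q(16) = (7-16) mod 26 = 17 = R
  X(23) - T(19) = (23-19) mod 26 = 4 = E
  X(23) - X(23) = (23-23) mod 26 = 0 = A
  C(2) - Q(16) = (2-16) mod 26 = 12 = M
Plaintext: STREAM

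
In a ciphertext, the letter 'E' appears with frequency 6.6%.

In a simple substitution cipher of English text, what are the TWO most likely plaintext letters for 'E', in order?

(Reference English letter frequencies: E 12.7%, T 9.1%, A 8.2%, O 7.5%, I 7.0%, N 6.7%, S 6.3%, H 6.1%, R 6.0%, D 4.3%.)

Step 1: Observed frequency of 'E' is 6.6%.
Step 2: Compute distances to each reference frequency and sort:
  N (6.7%): difference = 0.1% <-- BEST
  S (6.3%): difference = 0.3% <-- RUNNER-UP
  I (7.0%): difference = 0.4%
  H (6.1%): difference = 0.5%
  R (6.0%): difference = 0.6%
Step 3: Most likely is 'N' (6.7%, diff 0.1%); second most likely is 'S' (6.3%, diff 0.3%).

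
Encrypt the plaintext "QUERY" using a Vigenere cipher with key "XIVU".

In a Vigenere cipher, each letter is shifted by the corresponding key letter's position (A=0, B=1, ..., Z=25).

Step 1: Repeat key to match plaintext length:
  Plaintext: QUERY
  Key:       XIVUX
Step 2: Encrypt each letter:
  Q(16) + X(23) = (16+23) mod 26 = 13 = N
  U(20) + I(8) = (20+8) mod 26 = 2 = C
  E(4) + V(21) = (4+21) mod 26 = 25 = Z
  R(17) + U(20) = (17+20) mod 26 = 11 = L
  Y(24) + X(23) = (24+23) mod 26 = 21 = V
Ciphertext: NCZLV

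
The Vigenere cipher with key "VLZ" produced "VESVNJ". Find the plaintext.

Step 1: Extend key: VLZVLZ
Step 2: Decrypt each letter (c - k) mod 26:
  V(21) - V(21) = (21-21) mod 26 = 0 = A
  E(4) - L(11) = (4-11) mod 26 = 19 = T
  S(18) - Z(25) = (18-25) mod 26 = 19 = T
  V(21) - V(21) = (21-21) mod 26 = 0 = A
  N(13) - L(11) = (13-11) mod 26 = 2 = C
  J(9) - Z(25) = (9-25) mod 26 = 10 = K
Plaintext: ATTACK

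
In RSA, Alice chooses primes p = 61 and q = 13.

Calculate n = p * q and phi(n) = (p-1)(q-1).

Step 1: n = p * q = 61 * 13 = 793.
Step 2: phi(n) = (p-1)(q-1) = 60 * 12 = 720.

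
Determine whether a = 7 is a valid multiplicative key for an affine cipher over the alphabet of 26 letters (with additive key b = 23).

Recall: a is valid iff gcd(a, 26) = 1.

Step 1: Compute gcd(7, 26).
Step 2: gcd(7, 26) = 1.
Since gcd = 1, 7 is coprime with 26, so it is a valid key.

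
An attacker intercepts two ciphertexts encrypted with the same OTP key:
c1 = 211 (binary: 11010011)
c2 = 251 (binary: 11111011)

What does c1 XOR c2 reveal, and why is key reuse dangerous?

Step 1: c1 XOR c2 = (m1 XOR k) XOR (m2 XOR k).
Step 2: By XOR associativity/commutativity: = m1 XOR m2 XOR k XOR k = m1 XOR m2.
Step 3: 11010011 XOR 11111011 = 00101000 = 40.
Step 4: The key cancels out! An attacker learns m1 XOR m2 = 40, revealing the relationship between plaintexts.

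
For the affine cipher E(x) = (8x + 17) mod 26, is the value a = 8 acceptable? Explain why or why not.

Step 1: Compute gcd(8, 26).
Step 2: gcd(8, 26) = 2.
Since gcd = 2 != 1, 8 shares a common factor with 26, so it cannot be used.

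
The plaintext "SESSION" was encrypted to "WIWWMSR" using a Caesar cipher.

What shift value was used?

Step 1: Compare first letters: S (position 18) -> W (position 22).
Step 2: Shift = (22 - 18) mod 26 = 4.
The shift value is 4.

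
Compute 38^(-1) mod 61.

Step 1: We need x such that 38 * x = 1 (mod 61).
Step 2: Using the extended Euclidean algorithm or trial:
  38 * 53 = 2014 = 33 * 61 + 1.
Step 3: Since 2014 mod 61 = 1, the inverse is x = 53.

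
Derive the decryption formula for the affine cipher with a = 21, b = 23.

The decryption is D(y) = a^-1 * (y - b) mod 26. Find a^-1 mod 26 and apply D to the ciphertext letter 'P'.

Step 1: Find a^-1, the modular inverse of 21 mod 26.
Step 2: We need 21 * a^-1 = 1 (mod 26).
Step 3: 21 * 5 = 105 = 4 * 26 + 1, so a^-1 = 5.
Step 4: D(y) = 5(y - 23) mod 26.
Step 5: Apply to 'P' (y = 15): D(15) = 5 * (15 - 23) mod 26 = 5 * -8 mod 26 = 12 -> 'M'.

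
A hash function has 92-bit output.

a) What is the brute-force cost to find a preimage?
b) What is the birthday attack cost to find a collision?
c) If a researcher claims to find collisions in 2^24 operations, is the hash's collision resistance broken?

Step 1: Preimage resistance requires brute-force of 2^92 operations.
Step 2: Collision resistance (birthday bound) = 2^(92/2) = 2^46.
Step 3: The claimed attack costs 2^24 operations.
Step 4: Since 2^24 < 2^46, the claimed attack beats the generic birthday bound, so collision resistance is broken.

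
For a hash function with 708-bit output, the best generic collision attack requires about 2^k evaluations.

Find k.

Step 1: The hash has a 708-bit output.
Step 2: Collision resistance means it should be infeasible to find any x != y with h(x) = h(y).
By the birthday bound, a generic collision search succeeds after about sqrt(2^708) = 2^(708/2) = 2^354 evaluations.
Step 3: Security level = 354 bits.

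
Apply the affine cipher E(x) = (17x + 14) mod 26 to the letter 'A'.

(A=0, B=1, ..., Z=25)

Step 1: Convert 'A' to number: x = 0.
Step 2: E(0) = (17 * 0 + 14) mod 26 = 14 mod 26 = 14.
Step 3: Convert 14 back to letter: O.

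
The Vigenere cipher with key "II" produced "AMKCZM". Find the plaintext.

Step 1: Extend key: IIIIII
Step 2: Decrypt each letter (c - k) mod 26:
  A(0) - I(8) = (0-8) mod 26 = 18 = S
  M(12) - I(8) = (12-8) mod 26 = 4 = E
  K(10) - I(8) = (10-8) mod 26 = 2 = C
  C(2) - I(8) = (2-8) mod 26 = 20 = U
  Z(25) - I(8) = (25-8) mod 26 = 17 = R
  M(12) - I(8) = (12-8) mod 26 = 4 = E
Plaintext: SECURE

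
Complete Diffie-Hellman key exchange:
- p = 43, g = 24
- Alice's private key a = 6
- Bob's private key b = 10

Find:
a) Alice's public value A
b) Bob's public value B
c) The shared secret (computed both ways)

Step 1: A = g^a mod p = 24^6 mod 43 = 11.
Step 2: B = g^b mod p = 24^10 mod 43 = 40.
Step 3: Alice computes s = B^a mod p = 40^6 mod 43 = 41.
Step 4: Bob computes s = A^b mod p = 11^10 mod 43 = 41.
Both sides agree: shared secret = 41.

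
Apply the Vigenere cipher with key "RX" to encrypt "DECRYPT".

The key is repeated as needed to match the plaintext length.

Step 1: Repeat key to match plaintext length:
  Plaintext: DECRYPT
  Key:       RXRXRXR
Step 2: Encrypt each letter:
  D(3) + R(17) = (3+17) mod 26 = 20 = U
  E(4) + X(23) = (4+23) mod 26 = 1 = B
  C(2) + R(17) = (2+17) mod 26 = 19 = T
  R(17) + X(23) = (17+23) mod 26 = 14 = O
  Y(24) + R(17) = (24+17) mod 26 = 15 = P
  P(15) + X(23) = (15+23) mod 26 = 12 = M
  T(19) + R(17) = (19+17) mod 26 = 10 = K
Ciphertext: UBTOPMK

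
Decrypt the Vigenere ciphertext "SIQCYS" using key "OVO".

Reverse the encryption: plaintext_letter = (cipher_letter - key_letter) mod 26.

Step 1: Extend key: OVOOVO
Step 2: Decrypt each letter (c - k) mod 26:
  S(18) - O(14) = (18-14) mod 26 = 4 = E
  I(8) - V(21) = (8-21) mod 26 = 13 = N
  Q(16) - O(14) = (16-14) mod 26 = 2 = C
  C(2) - O(14) = (2-14) mod 26 = 14 = O
  Y(24) - V(21) = (24-21) mod 26 = 3 = D
  S(18) - O(14) = (18-14) mod 26 = 4 = E
Plaintext: ENCODE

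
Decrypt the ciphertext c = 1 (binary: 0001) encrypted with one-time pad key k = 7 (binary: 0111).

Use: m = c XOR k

Step 1: XOR ciphertext with key:
  Ciphertext: 0001
  Key:        0111
  XOR:        0110
Step 2: Plaintext = 0110 = 6 in decimal.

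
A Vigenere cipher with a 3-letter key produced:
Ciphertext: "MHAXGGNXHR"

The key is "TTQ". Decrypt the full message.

Step 1: Key 'TTQ' has length 3. Extended key: TTQTTQTTQT
Step 2: Decrypt each position:
  M(12) - T(19) = 19 = T
  H(7) - T(19) = 14 = O
  A(0) - Q(16) = 10 = K
  X(23) - T(19) = 4 = E
  G(6) - T(19) = 13 = N
  G(6) - Q(16) = 16 = Q
  N(13) - T(19) = 20 = U
  X(23) - T(19) = 4 = E
  H(7) - Q(16) = 17 = R
  R(17) - T(19) = 24 = Y
Plaintext: TOKENQUERY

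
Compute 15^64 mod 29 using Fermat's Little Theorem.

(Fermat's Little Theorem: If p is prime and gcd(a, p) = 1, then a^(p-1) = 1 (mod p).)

Step 1: Since 29 is prime, by Fermat's Little Theorem: 15^28 = 1 (mod 29).
Step 2: Reduce exponent: 64 mod 28 = 8.
Step 3: So 15^64 = 15^8 (mod 29).
Step 4: 15^8 mod 29 = 23.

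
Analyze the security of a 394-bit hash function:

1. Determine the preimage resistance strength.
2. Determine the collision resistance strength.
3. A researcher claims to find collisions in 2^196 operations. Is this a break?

Step 1: Preimage resistance requires brute-force of 2^394 operations.
Step 2: Collision resistance (birthday bound) = 2^(394/2) = 2^197.
Step 3: The claimed attack costs 2^196 operations.
Step 4: Since 2^196 < 2^197, the claimed attack beats the generic birthday bound, so collision resistance is broken.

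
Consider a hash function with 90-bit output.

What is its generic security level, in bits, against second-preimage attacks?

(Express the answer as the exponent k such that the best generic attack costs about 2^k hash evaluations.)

Step 1: The hash has a 90-bit output.
Step 2: Second-preimage resistance means: given a specific input x, it should be infeasible to find a different y with h(y) = h(x).
With a 90-bit output, a generic search for a second preimage costs about 2^90 evaluations (each trial matches the fixed target with probability 2^-90).
Step 3: Security level = 90 bits.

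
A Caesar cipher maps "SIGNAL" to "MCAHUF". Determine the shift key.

Step 1: Compare first letters: S (position 18) -> M (position 12).
Step 2: Shift = (12 - 18) mod 26 = 20.
The shift value is 20.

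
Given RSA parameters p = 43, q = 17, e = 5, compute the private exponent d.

Step 1: n = 43 * 17 = 731.
Step 2: phi(n) = 42 * 16 = 672.
Step 3: Find d such that 5 * d = 1 (mod 672).
Step 4: d = 5^(-1) mod 672 = 269.
Verification: 5 * 269 = 1345 = 2 * 672 + 1.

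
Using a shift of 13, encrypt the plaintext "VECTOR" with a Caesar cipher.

Step 1: For each letter, shift forward by 13 positions (mod 26).
  V (position 21) -> position (21+13) mod 26 = 8 -> I
  E (position 4) -> position (4+13) mod 26 = 17 -> R
  C (position 2) -> position (2+13) mod 26 = 15 -> P
  T (position 19) -> position (19+13) mod 26 = 6 -> G
  O (position 14) -> position (14+13) mod 26 = 1 -> B
  R (position 17) -> position (17+13) mod 26 = 4 -> E
Result: IRPGBE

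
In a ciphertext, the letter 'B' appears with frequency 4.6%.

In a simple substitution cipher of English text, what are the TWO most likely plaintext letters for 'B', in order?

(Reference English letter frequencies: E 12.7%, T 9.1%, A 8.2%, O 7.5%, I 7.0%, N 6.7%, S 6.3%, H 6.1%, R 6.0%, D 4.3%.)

Step 1: Observed frequency of 'B' is 4.6%.
Step 2: Compute distances to each reference frequency and sort:
  D (4.3%): difference = 0.3% <-- BEST
  R (6.0%): difference = 1.4% <-- RUNNER-UP
  H (6.1%): difference = 1.5%
  S (6.3%): difference = 1.7%
  N (6.7%): difference = 2.1%
Step 3: Most likely is 'D' (4.3%, diff 0.3%); second most likely is 'R' (6.0%, diff 1.4%).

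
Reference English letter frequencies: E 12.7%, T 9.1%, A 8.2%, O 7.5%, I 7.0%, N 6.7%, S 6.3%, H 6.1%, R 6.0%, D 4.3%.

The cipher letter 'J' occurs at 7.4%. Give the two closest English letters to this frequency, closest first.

Step 1: Observed frequency of 'J' is 7.4%.
Step 2: Compute distances to each reference frequency and sort:
  O (7.5%): difference = 0.1% <-- BEST
  I (7.0%): difference = 0.4% <-- RUNNER-UP
  N (6.7%): difference = 0.7%
  A (8.2%): difference = 0.8%
  S (6.3%): difference = 1.1%
Step 3: Most likely is 'O' (7.5%, diff 0.1%); second most likely is 'I' (7.0%, diff 0.4%).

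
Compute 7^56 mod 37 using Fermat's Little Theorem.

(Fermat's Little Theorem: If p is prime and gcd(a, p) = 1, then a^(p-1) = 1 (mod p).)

Step 1: Since 37 is prime, by Fermat's Little Theorem: 7^36 = 1 (mod 37).
Step 2: Reduce exponent: 56 mod 36 = 20.
Step 3: So 7^56 = 7^20 (mod 37).
Step 4: 7^20 mod 37 = 12.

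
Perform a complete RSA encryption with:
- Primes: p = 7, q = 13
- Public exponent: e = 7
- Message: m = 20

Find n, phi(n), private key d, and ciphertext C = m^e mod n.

Step 1: n = 7 * 13 = 91.
Step 2: phi(n) = (7-1)(13-1) = 6 * 12 = 72.
Step 3: Find d = 7^(-1) mod 72 = 31.
  Verify: 7 * 31 = 217 = 1 (mod 72).
Step 4: C = 20^7 mod 91 = 6.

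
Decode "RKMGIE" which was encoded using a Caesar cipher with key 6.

Step 1: Reverse the shift by subtracting 6 from each letter position.
  R (position 17) -> position (17-6) mod 26 = 11 -> L
  K (position 10) -> position (10-6) mod 26 = 4 -> E
  M (position 12) -> position (12-6) mod 26 = 6 -> G
  G (position 6) -> position (6-6) mod 26 = 0 -> A
  I (position 8) -> position (8-6) mod 26 = 2 -> C
  E (position 4) -> position (4-6) mod 26 = 24 -> Y
Decrypted message: LEGACY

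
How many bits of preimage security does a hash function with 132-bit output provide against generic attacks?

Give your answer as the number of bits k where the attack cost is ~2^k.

Step 1: The hash has a 132-bit output.
Step 2: Preimage resistance means: given a digest h(x), it should be infeasible to find any input that hashes to it.
With a 132-bit output there are 2^132 possible digests, so a generic brute-force preimage search costs about 2^132 evaluations.
Step 3: Security level = 132 bits.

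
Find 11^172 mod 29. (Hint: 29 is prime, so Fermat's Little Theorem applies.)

Step 1: Since 29 is prime, by Fermat's Little Theorem: 11^28 = 1 (mod 29).
Step 2: Reduce exponent: 172 mod 28 = 4.
Step 3: So 11^172 = 11^4 (mod 29).
Step 4: 11^4 mod 29 = 25.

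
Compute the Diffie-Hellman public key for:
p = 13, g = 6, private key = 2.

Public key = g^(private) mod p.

Step 1: A = g^a mod p = 6^2 mod 13.
  6^1 mod 13 = 6
  6^2 mod 13 = (6 * 6) mod 13 = 10
Result: A = 10.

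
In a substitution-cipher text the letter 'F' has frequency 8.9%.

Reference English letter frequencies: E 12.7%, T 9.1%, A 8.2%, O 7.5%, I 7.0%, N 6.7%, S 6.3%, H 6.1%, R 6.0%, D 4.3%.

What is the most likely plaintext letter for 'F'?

Step 1: The observed frequency is 8.9%.
Step 2: Compare with English frequencies:
  E: 12.7% (difference: 3.8%)
  T: 9.1% (difference: 0.2%) <-- closest
  A: 8.2% (difference: 0.7%)
  O: 7.5% (difference: 1.4%)
  I: 7.0% (difference: 1.9%)
  N: 6.7% (difference: 2.2%)
  S: 6.3% (difference: 2.6%)
  H: 6.1% (difference: 2.8%)
  R: 6.0% (difference: 2.9%)
  D: 4.3% (difference: 4.6%)
Step 3: 'F' most likely represents 'T' (frequency 9.1%).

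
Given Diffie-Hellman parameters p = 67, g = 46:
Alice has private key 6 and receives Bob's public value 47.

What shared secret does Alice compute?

Step 1: s = B^a mod p = 47^6 mod 67.
  47^1 mod 67 = 47
  47^2 mod 67 = (47 * 47) mod 67 = 65
  47^3 mod 67 = (65 * 47) mod 67 = 40
  47^4 mod 67 = (40 * 47) mod 67 = 4
  47^5 mod 67 = (4 * 47) mod 67 = 54
  47^6 mod 67 = (54 * 47) mod 67 = 59
Result: shared secret = 59.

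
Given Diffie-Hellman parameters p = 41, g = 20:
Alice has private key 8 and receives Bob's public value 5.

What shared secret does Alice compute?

Step 1: s = B^a mod p = 5^8 mod 41.
  5^1 mod 41 = 5
  5^2 mod 41 = (5 * 5) mod 41 = 25
  5^3 mod 41 = (25 * 5) mod 41 = 2
  5^4 mod 41 = (2 * 5) mod 41 = 10
  5^5 mod 41 = (10 * 5) mod 41 = 9
  5^6 mod 41 = (9 * 5) mod 41 = 4
  5^7 mod 41 = (4 * 5) mod 41 = 20
  5^8 mod 41 = (20 * 5) mod 41 = 18
Result: shared secret = 18.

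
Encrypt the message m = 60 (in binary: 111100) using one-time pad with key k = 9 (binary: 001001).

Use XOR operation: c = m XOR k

Step 1: Write out the XOR operation bit by bit:
  Message: 111100
  Key:     001001
  XOR:     110101
Step 2: Convert to decimal: 110101 = 53.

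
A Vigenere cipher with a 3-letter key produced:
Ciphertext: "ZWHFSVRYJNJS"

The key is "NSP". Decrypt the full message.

Step 1: Key 'NSP' has length 3. Extended key: NSPNSPNSPNSP
Step 2: Decrypt each position:
  Z(25) - N(13) = 12 = M
  W(22) - S(18) = 4 = E
  H(7) - P(15) = 18 = S
  F(5) - N(13) = 18 = S
  S(18) - S(18) = 0 = A
  V(21) - P(15) = 6 = G
  R(17) - N(13) = 4 = E
  Y(24) - S(18) = 6 = G
  J(9) - P(15) = 20 = U
  N(13) - N(13) = 0 = A
  J(9) - S(18) = 17 = R
  S(18) - P(15) = 3 = D
Plaintext: MESSAGEGUARD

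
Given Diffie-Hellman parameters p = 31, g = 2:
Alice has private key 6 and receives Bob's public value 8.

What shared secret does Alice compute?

Step 1: s = B^a mod p = 8^6 mod 31.
  8^1 mod 31 = 8
  8^2 mod 31 = (8 * 8) mod 31 = 2
  8^3 mod 31 = (2 * 8) mod 31 = 16
  8^4 mod 31 = (16 * 8) mod 31 = 4
  8^5 mod 31 = (4 * 8) mod 31 = 1
  8^6 mod 31 = (1 * 8) mod 31 = 8
Result: shared secret = 8.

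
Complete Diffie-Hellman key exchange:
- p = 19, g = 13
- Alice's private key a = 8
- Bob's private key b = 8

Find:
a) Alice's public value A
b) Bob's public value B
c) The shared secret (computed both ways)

Step 1: A = g^a mod p = 13^8 mod 19 = 16.
Step 2: B = g^b mod p = 13^8 mod 19 = 16.
Step 3: Alice computes s = B^a mod p = 16^8 mod 19 = 6.
Step 4: Bob computes s = A^b mod p = 16^8 mod 19 = 6.
Both sides agree: shared secret = 6.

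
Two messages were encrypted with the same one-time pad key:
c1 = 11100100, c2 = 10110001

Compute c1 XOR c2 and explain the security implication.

Step 1: c1 XOR c2 = (m1 XOR k) XOR (m2 XOR k).
Step 2: By XOR associativity/commutativity: = m1 XOR m2 XOR k XOR k = m1 XOR m2.
Step 3: 11100100 XOR 10110001 = 01010101 = 85.
Step 4: The key cancels out! An attacker learns m1 XOR m2 = 85, revealing the relationship between plaintexts.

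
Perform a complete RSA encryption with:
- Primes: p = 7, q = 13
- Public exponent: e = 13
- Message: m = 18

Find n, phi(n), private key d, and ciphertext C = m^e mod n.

Step 1: n = 7 * 13 = 91.
Step 2: phi(n) = (7-1)(13-1) = 6 * 12 = 72.
Step 3: Find d = 13^(-1) mod 72 = 61.
  Verify: 13 * 61 = 793 = 1 (mod 72).
Step 4: C = 18^13 mod 91 = 18.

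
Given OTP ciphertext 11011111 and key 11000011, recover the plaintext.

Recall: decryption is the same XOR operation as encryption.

Step 1: XOR ciphertext with key:
  Ciphertext: 11011111
  Key:        11000011
  XOR:        00011100
Step 2: Plaintext = 00011100 = 28 in decimal.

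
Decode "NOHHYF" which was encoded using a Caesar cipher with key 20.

Step 1: Reverse the shift by subtracting 20 from each letter position.
  N (position 13) -> position (13-20) mod 26 = 19 -> T
  O (position 14) -> position (14-20) mod 26 = 20 -> U
  H (position 7) -> position (7-20) mod 26 = 13 -> N
  H (position 7) -> position (7-20) mod 26 = 13 -> N
  Y (position 24) -> position (24-20) mod 26 = 4 -> E
  F (position 5) -> position (5-20) mod 26 = 11 -> L
Decrypted message: TUNNEL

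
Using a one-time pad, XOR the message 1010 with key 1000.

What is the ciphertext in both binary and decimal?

Step 1: Write out the XOR operation bit by bit:
  Message: 1010
  Key:     1000
  XOR:     0010
Step 2: Convert to decimal: 0010 = 2.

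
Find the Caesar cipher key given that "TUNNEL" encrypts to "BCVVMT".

Step 1: Compare first letters: T (position 19) -> B (position 1).
Step 2: Shift = (1 - 19) mod 26 = 8.
The shift value is 8.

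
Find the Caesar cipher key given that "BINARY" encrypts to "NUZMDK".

Step 1: Compare first letters: B (position 1) -> N (position 13).
Step 2: Shift = (13 - 1) mod 26 = 12.
The shift value is 12.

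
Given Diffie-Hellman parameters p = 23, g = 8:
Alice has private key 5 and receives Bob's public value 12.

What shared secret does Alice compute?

Step 1: s = B^a mod p = 12^5 mod 23.
  12^1 mod 23 = 12
  12^2 mod 23 = (12 * 12) mod 23 = 6
  12^3 mod 23 = (6 * 12) mod 23 = 3
  12^4 mod 23 = (3 * 12) mod 23 = 13
  12^5 mod 23 = (13 * 12) mod 23 = 18
Result: shared secret = 18.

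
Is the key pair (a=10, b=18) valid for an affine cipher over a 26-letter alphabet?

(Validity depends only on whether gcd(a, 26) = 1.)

Step 1: Compute gcd(10, 26).
Step 2: gcd(10, 26) = 2.
Since gcd = 2 != 1, 10 shares a common factor with 26, so it cannot be used.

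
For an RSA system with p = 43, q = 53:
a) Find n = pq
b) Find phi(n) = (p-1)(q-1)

Step 1: n = p * q = 43 * 53 = 2279.
Step 2: phi(n) = (p-1)(q-1) = 42 * 52 = 2184.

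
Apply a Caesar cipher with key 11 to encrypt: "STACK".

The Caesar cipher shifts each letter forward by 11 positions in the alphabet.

Step 1: For each letter, shift forward by 11 positions (mod 26).
  S (position 18) -> position (18+11) mod 26 = 3 -> D
  T (position 19) -> position (19+11) mod 26 = 4 -> E
  A (position 0) -> position (0+11) mod 26 = 11 -> L
  C (position 2) -> position (2+11) mod 26 = 13 -> N
  K (position 10) -> position (10+11) mod 26 = 21 -> V
Result: DELNV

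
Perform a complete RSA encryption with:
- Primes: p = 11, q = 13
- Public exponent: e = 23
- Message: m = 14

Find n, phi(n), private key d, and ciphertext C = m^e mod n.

Step 1: n = 11 * 13 = 143.
Step 2: phi(n) = (11-1)(13-1) = 10 * 12 = 120.
Step 3: Find d = 23^(-1) mod 120 = 47.
  Verify: 23 * 47 = 1081 = 1 (mod 120).
Step 4: C = 14^23 mod 143 = 27.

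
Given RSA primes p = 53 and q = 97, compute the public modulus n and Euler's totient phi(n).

Step 1: n = p * q = 53 * 97 = 5141.
Step 2: phi(n) = (p-1)(q-1) = 52 * 96 = 4992.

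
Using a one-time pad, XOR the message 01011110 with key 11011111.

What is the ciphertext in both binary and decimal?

Step 1: Write out the XOR operation bit by bit:
  Message: 01011110
  Key:     11011111
  XOR:     10000001
Step 2: Convert to decimal: 10000001 = 129.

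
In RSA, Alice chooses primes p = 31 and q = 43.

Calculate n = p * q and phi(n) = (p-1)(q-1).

Step 1: n = p * q = 31 * 43 = 1333.
Step 2: phi(n) = (p-1)(q-1) = 30 * 42 = 1260.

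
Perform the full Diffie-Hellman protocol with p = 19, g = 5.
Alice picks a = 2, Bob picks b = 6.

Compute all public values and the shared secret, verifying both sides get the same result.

Step 1: A = g^a mod p = 5^2 mod 19 = 6.
Step 2: B = g^b mod p = 5^6 mod 19 = 7.
Step 3: Alice computes s = B^a mod p = 7^2 mod 19 = 11.
Step 4: Bob computes s = A^b mod p = 6^6 mod 19 = 11.
Both sides agree: shared secret = 11.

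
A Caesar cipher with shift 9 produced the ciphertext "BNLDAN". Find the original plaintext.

Step 1: Reverse the shift by subtracting 9 from each letter position.
  B (position 1) -> position (1-9) mod 26 = 18 -> S
  N (position 13) -> position (13-9) mod 26 = 4 -> E
  L (position 11) -> position (11-9) mod 26 = 2 -> C
  D (position 3) -> position (3-9) mod 26 = 20 -> U
  A (position 0) -> position (0-9) mod 26 = 17 -> R
  N (position 13) -> position (13-9) mod 26 = 4 -> E
Decrypted message: SECURE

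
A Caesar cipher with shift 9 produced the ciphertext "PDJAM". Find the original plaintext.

Step 1: Reverse the shift by subtracting 9 from each letter position.
  P (position 15) -> position (15-9) mod 26 = 6 -> G
  D (position 3) -> position (3-9) mod 26 = 20 -> U
  J (position 9) -> position (9-9) mod 26 = 0 -> A
  A (position 0) -> position (0-9) mod 26 = 17 -> R
  M (position 12) -> position (12-9) mod 26 = 3 -> D
Decrypted message: GUARD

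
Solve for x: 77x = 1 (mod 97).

Step 1: We need x such that 77 * x = 1 (mod 97).
Step 2: Using the extended Euclidean algorithm or trial:
  77 * 63 = 4851 = 50 * 97 + 1.
Step 3: Since 4851 mod 97 = 1, the inverse is x = 63.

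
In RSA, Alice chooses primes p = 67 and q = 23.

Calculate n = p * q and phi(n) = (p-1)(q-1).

Step 1: n = p * q = 67 * 23 = 1541.
Step 2: phi(n) = (p-1)(q-1) = 66 * 22 = 1452.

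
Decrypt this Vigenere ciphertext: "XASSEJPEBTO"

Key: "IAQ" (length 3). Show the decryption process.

Step 1: Key 'IAQ' has length 3. Extended key: IAQIAQIAQIA
Step 2: Decrypt each position:
  X(23) - I(8) = 15 = P
  A(0) - A(0) = 0 = A
  S(18) - Q(16) = 2 = C
  S(18) - I(8) = 10 = K
  E(4) - A(0) = 4 = E
  J(9) - Q(16) = 19 = T
  P(15) - I(8) = 7 = H
  E(4) - A(0) = 4 = E
  B(1) - Q(16) = 11 = L
  T(19) - I(8) = 11 = L
  O(14) - A(0) = 14 = O
Plaintext: PACKETHELLO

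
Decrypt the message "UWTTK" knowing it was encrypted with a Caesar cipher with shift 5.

Step 1: Reverse the shift by subtracting 5 from each letter position.
  U (position 20) -> position (20-5) mod 26 = 15 -> P
  W (position 22) -> position (22-5) mod 26 = 17 -> R
  T (position 19) -> position (19-5) mod 26 = 14 -> O
  T (position 19) -> position (19-5) mod 26 = 14 -> O
  K (position 10) -> position (10-5) mod 26 = 5 -> F
Decrypted message: PROOF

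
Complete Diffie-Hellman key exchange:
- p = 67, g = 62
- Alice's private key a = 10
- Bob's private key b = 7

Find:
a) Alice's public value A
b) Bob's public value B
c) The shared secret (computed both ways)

Step 1: A = g^a mod p = 62^10 mod 67 = 40.
Step 2: B = g^b mod p = 62^7 mod 67 = 64.
Step 3: Alice computes s = B^a mod p = 64^10 mod 67 = 22.
Step 4: Bob computes s = A^b mod p = 40^7 mod 67 = 22.
Both sides agree: shared secret = 22.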